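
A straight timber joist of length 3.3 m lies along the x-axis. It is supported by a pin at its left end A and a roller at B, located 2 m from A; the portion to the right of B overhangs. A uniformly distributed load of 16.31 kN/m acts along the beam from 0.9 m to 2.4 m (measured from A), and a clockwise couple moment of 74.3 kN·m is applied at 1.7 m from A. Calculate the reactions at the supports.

Resultant of the distributed load: 16.31 × 1.5 = 24.465 kN at 1.65 m from A.
ΣM about A: B_y·2 − (16.31·1.5)·1.65 − 74.3 = 0 → B_y = 114.66725/2 = 57.3336 ≈ 57.33 kN.
ΣF_y = 0: A_y + 57.3336 − 16.31·1.5 = 0 → A_y = -32.87 kN.
ΣF_x = 0: no horizontal applied forces, so A_x = 0.

A_x = 0, A_y = -32.87 kN, B_y = 57.33 kN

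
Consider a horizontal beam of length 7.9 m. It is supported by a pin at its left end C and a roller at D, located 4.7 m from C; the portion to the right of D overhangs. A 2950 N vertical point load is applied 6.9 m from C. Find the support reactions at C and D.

ΣM about C: D_y·4.7 − 2950·6.9 = 0 → D_y = 20355/4.7 = 4330.85 ≈ 4331 N.
ΣF_y = 0: C_y + 4330.85 − 2950 = 0 → C_y = -1381 N.
ΣF_x = 0: no horizontal applied forces, so C_x = 0.

C_x = 0, C_y = -1381 N, D_y = 4331 N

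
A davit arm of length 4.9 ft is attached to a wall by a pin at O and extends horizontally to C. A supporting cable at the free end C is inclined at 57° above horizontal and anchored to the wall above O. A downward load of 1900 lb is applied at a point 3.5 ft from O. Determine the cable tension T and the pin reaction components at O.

T = 1618 lb, O_x = 881.3 lb, O_y = 542.9 lb

ΣM about O: T·sin57°·4.9 − 1900·3.5 = 0 → T = 6650/(4.9·0.838671) = 1618.21 ≈ 1618 lb.
ΣF_x = 0: O_x − T·cos57° = 0 → O_x = 1618.21 × 0.544639 = 881.3 lb.
ΣF_y = 0: O_y + T·sin57° − 1900 = 0 → O_y = 1900 − 1618.21 × 0.838671 = 542.9 lb.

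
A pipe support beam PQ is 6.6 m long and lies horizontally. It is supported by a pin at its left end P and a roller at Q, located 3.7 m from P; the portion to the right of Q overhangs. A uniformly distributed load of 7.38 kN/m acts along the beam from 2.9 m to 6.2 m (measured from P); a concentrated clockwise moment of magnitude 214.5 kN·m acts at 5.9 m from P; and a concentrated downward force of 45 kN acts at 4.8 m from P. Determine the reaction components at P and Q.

P_x = 0, P_y = -76.95 kN, Q_y = 146.3 kN

Resultant of the distributed load: 7.38 × 3.3 = 24.354 kN at 4.55 m from P.
Taking moments about P: Q_y·3.7 − (7.38·3.3)·4.55 − 214.5 − 45·4.8 = 0 → Q_y = 541.3107/3.7 = 146.3 kN.
ΣF_y = 0: P_y + 146.3 − 7.38·3.3 − 45 = 0 → P_y = -76.95 kN.
ΣF_x = 0: no horizontal applied forces, so P_x = 0.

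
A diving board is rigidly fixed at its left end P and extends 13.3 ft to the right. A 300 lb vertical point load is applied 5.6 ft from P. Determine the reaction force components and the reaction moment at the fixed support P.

P_x = 0, P_y = 300.0 lb, M_P = 1680 lb·ft

ΣF_x = 0: P_x = 0.
ΣF_y = 0: P_y − 300 = 0 → P_y = 300.0 lb.
ΣM about P: M_P − 300·5.6 = 0 → M_P = 1680 lb·ft.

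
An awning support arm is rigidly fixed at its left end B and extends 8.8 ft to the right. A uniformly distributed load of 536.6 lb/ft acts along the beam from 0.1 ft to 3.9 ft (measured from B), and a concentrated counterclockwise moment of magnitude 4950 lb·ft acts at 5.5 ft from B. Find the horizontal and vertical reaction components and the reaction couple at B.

B_x = 0, B_y = 2039 lb, M_B = -871.8 lb·ft

Resultant of the distributed load: 536.6 × 3.8 = 2039.08 lb at 2 ft from B.
ΣF_x = 0: B_x = 0.
ΣF_y = 0: B_y − 536.6·3.8 = 0 → B_y = 2039 lb.
ΣM about B: M_B − (536.6·3.8)·2 + 4950 = 0 → M_B = -871.8 lb·ft.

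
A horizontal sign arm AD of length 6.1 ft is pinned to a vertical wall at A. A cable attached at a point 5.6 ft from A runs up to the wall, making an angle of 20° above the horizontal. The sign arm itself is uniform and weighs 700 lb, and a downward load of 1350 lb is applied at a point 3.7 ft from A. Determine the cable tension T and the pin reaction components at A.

ΣM about A: T·sin20°·5.6 − 700·3.05 − 1350·3.7 = 0 → T = 7130/(5.6·0.34202) = 3722.63 ≈ 3723 lb.
ΣF_x = 0: A_x − T·cos20° = 0 → A_x = 3722.63 × 0.939693 = 3498 lb.
ΣF_y = 0: A_y + T·sin20° − 700 − 1350 = 0 → A_y = 2050 − 3722.63 × 0.34202 = 776.8 lb.

T = 3723 lb, A_x = 3498 lb, A_y = 776.8 lb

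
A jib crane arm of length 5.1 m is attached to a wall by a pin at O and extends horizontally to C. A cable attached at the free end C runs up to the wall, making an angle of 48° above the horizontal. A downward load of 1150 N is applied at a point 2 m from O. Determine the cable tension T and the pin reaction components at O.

ΣM about O: T·sin48°·5.1 − 1150·2 = 0 → T = 2300/(5.1·0.743145) = 606.854 ≈ 606.9 N.
ΣF_x = 0: O_x − T·cos48° = 0 → O_x = 606.854 × 0.669131 = 406.1 N.
ΣF_y = 0: O_y + T·sin48° − 1150 = 0 → O_y = 1150 − 606.854 × 0.743145 = 699.0 N.

T = 606.9 N, O_x = 406.1 N, O_y = 699.0 N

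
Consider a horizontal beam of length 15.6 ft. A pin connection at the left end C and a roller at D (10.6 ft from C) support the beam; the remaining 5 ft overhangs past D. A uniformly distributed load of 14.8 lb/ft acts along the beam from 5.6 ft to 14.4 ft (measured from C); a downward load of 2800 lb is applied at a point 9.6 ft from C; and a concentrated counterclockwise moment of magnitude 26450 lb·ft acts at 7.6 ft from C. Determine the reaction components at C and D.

Resultant of the distributed load: 14.8 × 8.8 = 130.24 lb at 10 ft from C.
Taking moments about C: D_y·10.6 − (14.8·8.8)·10 − 2800·9.6 + 26450 = 0 → D_y = 1732.4/10.6 = 163.434 ≈ 163.4 lb.
ΣF_y = 0: C_y + 163.434 − 14.8·8.8 − 2800 = 0 → C_y = 2767 lb.
ΣF_x = 0: no horizontal applied forces, so C_x = 0.

C_x = 0, C_y = 2767 lb, D_y = 163.4 lb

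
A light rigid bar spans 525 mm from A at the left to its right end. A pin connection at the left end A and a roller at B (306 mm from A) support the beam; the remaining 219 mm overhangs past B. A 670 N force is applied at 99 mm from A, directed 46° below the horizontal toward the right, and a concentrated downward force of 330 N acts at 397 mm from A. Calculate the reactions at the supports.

A_x = -465.4 N, A_y = 227.9 N, B_y = 584.1 N

ΣM about A: B_y·306 − 670·sin46°·99 − 330·397 = 0 → B_y = 178724/306 = 584.065 ≈ 584.1 N.
ΣF_y = 0: A_y + 584.065 − 670·sin46° − 330 = 0 → A_y = 227.9 N.
ΣF_x = 0: A_x + 670·cos46° = 0 → A_x = -465.4 N.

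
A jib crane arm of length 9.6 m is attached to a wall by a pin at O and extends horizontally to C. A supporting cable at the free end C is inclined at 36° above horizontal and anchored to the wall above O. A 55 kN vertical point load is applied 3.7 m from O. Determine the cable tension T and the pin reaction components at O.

T = 36.06 kN, O_x = 29.18 kN, O_y = 33.80 kN

ΣM about O: T·sin36°·9.6 − 55·3.7 = 0 → T = 203.5/(9.6·0.587785) = 36.0641 ≈ 36.06 kN.
ΣF_x = 0: O_x − T·cos36° = 0 → O_x = 36.0641 × 0.809017 = 29.18 kN.
ΣF_y = 0: O_y + T·sin36° − 55 = 0 → O_y = 55 − 36.0641 × 0.587785 = 33.80 kN.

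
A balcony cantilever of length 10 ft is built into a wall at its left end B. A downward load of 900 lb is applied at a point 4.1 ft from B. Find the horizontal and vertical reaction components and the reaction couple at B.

ΣF_x = 0: B_x = 0.
ΣF_y = 0: B_y − 900 = 0 → B_y = 900.0 lb.
ΣM about B: M_B − 900·4.1 = 0 → M_B = 3690 lb·ft.

B_x = 0, B_y = 900.0 lb, M_B = 3690 lb·ft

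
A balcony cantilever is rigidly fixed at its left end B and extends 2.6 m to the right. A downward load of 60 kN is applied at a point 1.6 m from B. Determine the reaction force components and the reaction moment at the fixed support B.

B_x = 0, B_y = 60.00 kN, M_B = 96.00 kN·m

ΣF_x = 0: B_x = 0.
ΣF_y = 0: B_y − 60 = 0 → B_y = 60.00 kN.
ΣM about B: M_B − 60·1.6 = 0 → M_B = 96.00 kN·m.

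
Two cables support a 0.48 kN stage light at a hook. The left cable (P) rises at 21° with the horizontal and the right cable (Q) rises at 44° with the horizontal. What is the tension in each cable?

T_P = 0.3810 kN, T_Q = 0.4944 kN

ΣF_x = 0: −T_P·cos21° + T_Q·cos44° = 0 → T_Q = 1.29783·T_P.
ΣF_y = 0: T_P·sin21° + T_Q·sin44° = 0.48.
Substitute: T_P·(0.358368 + 1.29783·0.694658) = 0.48 → T_P = 0.380978 ≈ 0.3810 kN.
Then T_Q = 1.29783 × 0.380978 = 0.4944 kN.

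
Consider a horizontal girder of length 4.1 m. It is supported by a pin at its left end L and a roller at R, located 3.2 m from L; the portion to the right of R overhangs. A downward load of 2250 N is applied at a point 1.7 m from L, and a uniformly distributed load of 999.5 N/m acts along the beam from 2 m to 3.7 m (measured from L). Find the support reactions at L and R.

Resultant of the distributed load: 999.5 × 1.7 = 1699.15 N at 2.85 m from L.
ΣM about L: R_y·3.2 − 2250·1.7 − (999.5·1.7)·2.85 = 0 → R_y = 8667.5775/3.2 = 2708.62 ≈ 2709 N.
ΣF_y = 0: L_y + 2708.62 − 2250 − 999.5·1.7 = 0 → L_y = 1241 N.
ΣF_x = 0: no horizontal applied forces, so L_x = 0.

L_x = 0, L_y = 1241 N, R_y = 2709 N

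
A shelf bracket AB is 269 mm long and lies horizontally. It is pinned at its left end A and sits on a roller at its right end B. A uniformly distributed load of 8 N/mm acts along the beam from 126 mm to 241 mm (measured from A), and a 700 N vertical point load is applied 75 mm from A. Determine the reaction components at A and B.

Resultant of the distributed load: 8 × 115 = 920 N at 183.5 mm from A.
ΣM about A: B_y·269 − (8·115)·183.5 − 700·75 = 0 → B_y = 221320/269 = 822.751 ≈ 822.8 N.
ΣF_y = 0: A_y + 822.751 − 8·115 − 700 = 0 → A_y = 797.2 N.
ΣF_x = 0: no horizontal applied forces, so A_x = 0.

A_x = 0, A_y = 797.2 N, B_y = 822.8 N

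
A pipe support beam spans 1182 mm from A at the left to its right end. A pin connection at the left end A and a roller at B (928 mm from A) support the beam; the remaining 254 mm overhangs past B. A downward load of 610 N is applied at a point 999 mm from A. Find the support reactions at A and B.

A_x = 0, A_y = -46.67 N, B_y = 656.7 N

Taking moments about A: B_y·928 − 610·999 = 0 → B_y = 609390/928 = 656.67 ≈ 656.7 N.
ΣF_y = 0: A_y + 656.67 − 610 = 0 → A_y = -46.67 N.
ΣF_x = 0: no horizontal applied forces, so A_x = 0.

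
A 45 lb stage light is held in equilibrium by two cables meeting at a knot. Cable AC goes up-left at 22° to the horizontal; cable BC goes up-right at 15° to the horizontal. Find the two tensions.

T_AC = 72.23 lb, T_BC = 69.33 lb

ΣF_x = 0: −T_AC·cos22° + T_BC·cos15° = 0 → T_BC = 0.959891·T_AC.
ΣF_y = 0: T_AC·sin22° + T_BC·sin15° = 45.
Substitute: T_AC·(0.374607 + 0.959891·0.258819) = 45 → T_AC = 72.2259 ≈ 72.23 lb.
Then T_BC = 0.959891 × 72.2259 = 69.33 lb.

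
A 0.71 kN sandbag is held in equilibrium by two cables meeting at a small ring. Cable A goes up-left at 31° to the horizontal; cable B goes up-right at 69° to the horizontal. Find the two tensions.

T_A = 0.2584 kN, T_B = 0.6180 kN

ΣF_x = 0: −T_A·cos31° + T_B·cos69° = 0 → T_B = 2.39186·T_A.
ΣF_y = 0: T_A·sin31° + T_B·sin69° = 0.71.
Substitute: T_A·(0.515038 + 2.39186·0.93358) = 0.71 → T_A = 0.258367 ≈ 0.2584 kN.
Then T_B = 2.39186 × 0.258367 = 0.6180 kN.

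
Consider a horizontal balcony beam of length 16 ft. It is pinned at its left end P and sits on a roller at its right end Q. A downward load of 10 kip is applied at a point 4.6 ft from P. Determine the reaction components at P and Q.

P_x = 0, P_y = 7.125 kip, Q_y = 2.875 kip

Moments about P: Q_y·16 − 10·4.6 = 0 → Q_y = 46/16 = 2.875 kip.
ΣF_y = 0: P_y + 2.875 − 10 = 0 → P_y = 7.125 kip.
ΣF_x = 0: no horizontal applied forces, so P_x = 0.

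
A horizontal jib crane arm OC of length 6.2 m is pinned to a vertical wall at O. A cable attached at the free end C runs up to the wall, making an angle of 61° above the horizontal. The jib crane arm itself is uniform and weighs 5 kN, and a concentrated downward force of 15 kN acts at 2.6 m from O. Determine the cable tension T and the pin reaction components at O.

ΣM about O: T·sin61°·6.2 − 5·3.1 − 15·2.6 = 0 → T = 54.5/(6.2·0.87462) = 10.0504 ≈ 10.05 kN.
ΣF_x = 0: O_x − T·cos61° = 0 → O_x = 10.0504 × 0.48481 = 4.873 kN.
ΣF_y = 0: O_y + T·sin61° − 5 − 15 = 0 → O_y = 20 − 10.0504 × 0.87462 = 11.21 kN.

T = 10.05 kN, O_x = 4.873 kN, O_y = 11.21 kN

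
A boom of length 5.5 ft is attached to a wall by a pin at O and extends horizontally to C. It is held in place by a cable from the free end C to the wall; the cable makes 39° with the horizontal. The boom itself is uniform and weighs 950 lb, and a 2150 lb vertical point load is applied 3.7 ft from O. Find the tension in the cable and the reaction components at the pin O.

T = 3053 lb, O_x = 2373 lb, O_y = 1179 lb

ΣM about O: T·sin39°·5.5 − 950·2.75 − 2150·3.7 = 0 → T = 10567.5/(5.5·0.62932) = 3053.08 ≈ 3053 lb.
ΣF_x = 0: O_x − T·cos39° = 0 → O_x = 3053.08 × 0.777146 = 2373 lb.
ΣF_y = 0: O_y + T·sin39° − 950 − 2150 = 0 → O_y = 3100 − 3053.08 × 0.62932 = 1179 lb.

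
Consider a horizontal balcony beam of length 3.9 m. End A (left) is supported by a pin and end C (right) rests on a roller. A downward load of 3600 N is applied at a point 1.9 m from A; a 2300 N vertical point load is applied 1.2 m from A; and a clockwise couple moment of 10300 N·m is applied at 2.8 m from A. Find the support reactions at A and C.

ΣM about A: C_y·3.9 − 3600·1.9 − 2300·1.2 − 10300 = 0 → C_y = 19900/3.9 = 5102.56 ≈ 5103 N.
ΣF_y = 0: A_y + 5102.56 − 3600 − 2300 = 0 → A_y = 797.4 N.
ΣF_x = 0: no horizontal applied forces, so A_x = 0.

A_x = 0, A_y = 797.4 N, C_y = 5103 N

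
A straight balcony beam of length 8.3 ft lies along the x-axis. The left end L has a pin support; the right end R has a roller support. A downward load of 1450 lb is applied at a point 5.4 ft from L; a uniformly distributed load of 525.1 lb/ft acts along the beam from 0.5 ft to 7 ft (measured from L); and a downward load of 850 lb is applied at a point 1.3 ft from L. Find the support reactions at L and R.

L_x = 0, L_y = 3095 lb, R_y = 2619 lb

Resultant of the distributed load: 525.1 × 6.5 = 3413.15 lb at 3.75 ft from L.
Moments about L: R_y·8.3 − 1450·5.4 − (525.1·6.5)·3.75 − 850·1.3 = 0 → R_y = 21734.3125/8.3 = 2618.59 ≈ 2619 lb.
ΣF_y = 0: L_y + 2618.59 − 1450 − 525.1·6.5 − 850 = 0 → L_y = 3095 lb.
ΣF_x = 0: no horizontal applied forces, so L_x = 0.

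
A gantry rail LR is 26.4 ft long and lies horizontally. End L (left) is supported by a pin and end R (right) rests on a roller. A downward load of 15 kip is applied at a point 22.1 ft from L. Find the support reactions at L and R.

L_x = 0, L_y = 2.443 kip, R_y = 12.56 kip

Taking moments about L: R_y·26.4 − 15·22.1 = 0 → R_y = 331.5/26.4 = 12.5568 ≈ 12.56 kip.
ΣF_y = 0: L_y + 12.5568 − 15 = 0 → L_y = 2.443 kip.
ΣF_x = 0: no horizontal applied forces, so L_x = 0.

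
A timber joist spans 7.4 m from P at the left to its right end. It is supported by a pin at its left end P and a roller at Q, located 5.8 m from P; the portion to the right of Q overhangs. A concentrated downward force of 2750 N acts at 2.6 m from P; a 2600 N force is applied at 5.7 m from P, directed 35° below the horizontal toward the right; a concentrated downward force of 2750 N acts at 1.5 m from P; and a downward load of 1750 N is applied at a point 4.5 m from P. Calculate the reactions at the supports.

Moments about P: Q_y·5.8 − 2750·2.6 − 2600·sin35°·5.7 − 2750·1.5 − 1750·4.5 = 0 → Q_y = 27650.4/5.8 = 4767.31 ≈ 4767 N.
ΣF_y = 0: P_y + 4767.31 − 2750 − 2600·sin35° − 2750 − 1750 = 0 → P_y = 3974 N.
ΣF_x = 0: P_x + 2600·cos35° = 0 → P_x = -2130 N.

P_x = -2130 N, P_y = 3974 N, Q_y = 4767 N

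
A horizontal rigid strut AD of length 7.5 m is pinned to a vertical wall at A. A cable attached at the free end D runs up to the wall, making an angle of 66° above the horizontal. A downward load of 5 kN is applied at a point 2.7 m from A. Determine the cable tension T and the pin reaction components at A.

T = 1.970 kN, A_x = 0.8014 kN, A_y = 3.200 kN

ΣM about A: T·sin66°·7.5 − 5·2.7 = 0 → T = 13.5/(7.5·0.913545) = 1.97035 ≈ 1.970 kN.
ΣF_x = 0: A_x − T·cos66° = 0 → A_x = 1.97035 × 0.406737 = 0.8014 kN.
ΣF_y = 0: A_y + T·sin66° − 5 = 0 → A_y = 5 − 1.97035 × 0.913545 = 3.200 kN.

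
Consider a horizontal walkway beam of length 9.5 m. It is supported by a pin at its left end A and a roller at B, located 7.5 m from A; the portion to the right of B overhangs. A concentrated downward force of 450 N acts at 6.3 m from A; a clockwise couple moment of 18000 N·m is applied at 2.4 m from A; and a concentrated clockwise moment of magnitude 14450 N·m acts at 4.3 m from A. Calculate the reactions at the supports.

A_x = 0, A_y = -4255 N, B_y = 4705 N

Taking moments about A: B_y·7.5 − 450·6.3 − 18000 − 14450 = 0 → B_y = 35285/7.5 = 4704.67 ≈ 4705 N.
ΣF_y = 0: A_y + 4704.67 − 450 = 0 → A_y = -4255 N.
ΣF_x = 0: no horizontal applied forces, so A_x = 0.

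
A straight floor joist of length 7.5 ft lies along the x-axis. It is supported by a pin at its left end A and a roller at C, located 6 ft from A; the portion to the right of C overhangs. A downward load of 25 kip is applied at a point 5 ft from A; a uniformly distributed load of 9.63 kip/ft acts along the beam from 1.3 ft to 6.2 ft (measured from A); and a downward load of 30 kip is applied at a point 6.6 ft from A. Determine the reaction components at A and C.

Resultant of the distributed load: 9.63 × 4.9 = 47.187 kip at 3.75 ft from A.
Moments about A: C_y·6 − 25·5 − (9.63·4.9)·3.75 − 30·6.6 = 0 → C_y = 499.95125/6 = 83.3252 ≈ 83.33 kip.
ΣF_y = 0: A_y + 83.3252 − 25 − 9.63·4.9 − 30 = 0 → A_y = 18.86 kip.
ΣF_x = 0: no horizontal applied forces, so A_x = 0.

A_x = 0, A_y = 18.86 kip, C_y = 83.33 kip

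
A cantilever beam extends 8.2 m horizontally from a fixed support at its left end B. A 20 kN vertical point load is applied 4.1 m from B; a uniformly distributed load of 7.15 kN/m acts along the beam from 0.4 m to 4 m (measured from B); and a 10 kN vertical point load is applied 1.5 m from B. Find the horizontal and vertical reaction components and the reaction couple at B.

Resultant of the distributed load: 7.15 × 3.6 = 25.74 kN at 2.2 m from B.
ΣF_x = 0: B_x = 0.
ΣF_y = 0: B_y − 20 − 7.15·3.6 − 10 = 0 → B_y = 55.74 kN.
ΣM about B: M_B − 20·4.1 − (7.15·3.6)·2.2 − 10·1.5 = 0 → M_B = 153.6 kN·m.

B_x = 0, B_y = 55.74 kN, M_B = 153.6 kN·m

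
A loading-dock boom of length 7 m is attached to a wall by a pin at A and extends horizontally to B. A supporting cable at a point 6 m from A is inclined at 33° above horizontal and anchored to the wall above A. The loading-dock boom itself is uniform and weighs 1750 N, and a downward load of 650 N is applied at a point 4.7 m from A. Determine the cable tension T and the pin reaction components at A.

T = 2809 N, A_x = 2356 N, A_y = 870.0 N

ΣM about A: T·sin33°·6 − 1750·3.5 − 650·4.7 = 0 → T = 9180/(6·0.544639) = 2809.2 ≈ 2809 N.
ΣF_x = 0: A_x − T·cos33° = 0 → A_x = 2809.2 × 0.838671 = 2356 N.
ΣF_y = 0: A_y + T·sin33° − 1750 − 650 = 0 → A_y = 2400 − 2809.2 × 0.544639 = 870.0 N.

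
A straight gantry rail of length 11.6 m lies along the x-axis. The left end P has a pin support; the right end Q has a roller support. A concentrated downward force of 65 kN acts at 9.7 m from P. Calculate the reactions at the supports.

P_x = 0, P_y = 10.65 kN, Q_y = 54.35 kN

ΣM about P: Q_y·11.6 − 65·9.7 = 0 → Q_y = 630.5/11.6 = 54.3534 ≈ 54.35 kN.
ΣF_y = 0: P_y + 54.3534 − 65 = 0 → P_y = 10.65 kN.
ΣF_x = 0: no horizontal applied forces, so P_x = 0.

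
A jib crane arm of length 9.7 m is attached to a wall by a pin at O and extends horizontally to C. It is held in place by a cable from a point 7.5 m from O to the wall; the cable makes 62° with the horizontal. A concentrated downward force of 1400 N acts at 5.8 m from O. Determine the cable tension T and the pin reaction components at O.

T = 1226 N, O_x = 575.7 N, O_y = 317.3 N

ΣM about O: T·sin62°·7.5 − 1400·5.8 = 0 → T = 8120/(7.5·0.882948) = 1226.2 ≈ 1226 N.
ΣF_x = 0: O_x − T·cos62° = 0 → O_x = 1226.2 × 0.469472 = 575.7 N.
ΣF_y = 0: O_y + T·sin62° − 1400 = 0 → O_y = 1400 − 1226.2 × 0.882948 = 317.3 N.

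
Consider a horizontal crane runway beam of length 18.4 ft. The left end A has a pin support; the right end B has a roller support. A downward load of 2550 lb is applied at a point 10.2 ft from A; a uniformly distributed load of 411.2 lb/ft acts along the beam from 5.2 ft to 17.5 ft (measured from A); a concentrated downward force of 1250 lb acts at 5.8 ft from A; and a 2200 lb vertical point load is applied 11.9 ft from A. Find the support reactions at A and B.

A_x = 0, A_y = 4707 lb, B_y = 6350 lb

Resultant of the distributed load: 411.2 × 12.3 = 5057.76 lb at 11.35 ft from A.
Moments about A: B_y·18.4 − 2550·10.2 − (411.2·12.3)·11.35 − 1250·5.8 − 2200·11.9 = 0 → B_y = 116845.576/18.4 = 6350.3 ≈ 6350 lb.
ΣF_y = 0: A_y + 6350.3 − 2550 − 411.2·12.3 − 1250 − 2200 = 0 → A_y = 4707 lb.
ΣF_x = 0: no horizontal applied forces, so A_x = 0.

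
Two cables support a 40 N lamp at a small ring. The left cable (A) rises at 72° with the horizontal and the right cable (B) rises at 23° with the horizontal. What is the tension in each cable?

ΣF_x = 0: −T_A·cos72° + T_B·cos23° = 0 → T_B = 0.335704·T_A.
ΣF_y = 0: T_A·sin72° + T_B·sin23° = 40.
Substitute: T_A·(0.951057 + 0.335704·0.390731) = 40 → T_A = 36.9608 ≈ 36.96 N.
Then T_B = 0.335704 × 36.9608 = 12.41 N.

T_A = 36.96 N, T_B = 12.41 N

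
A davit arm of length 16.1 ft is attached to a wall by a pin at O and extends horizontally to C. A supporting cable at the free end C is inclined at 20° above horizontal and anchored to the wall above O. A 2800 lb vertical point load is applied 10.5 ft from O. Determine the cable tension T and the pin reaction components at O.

ΣM about O: T·sin20°·16.1 − 2800·10.5 = 0 → T = 29400/(16.1·0.34202) = 5339.12 ≈ 5339 lb.
ΣF_x = 0: O_x − T·cos20° = 0 → O_x = 5339.12 × 0.939693 = 5017 lb.
ΣF_y = 0: O_y + T·sin20° − 2800 = 0 → O_y = 2800 − 5339.12 × 0.34202 = 973.9 lb.

T = 5339 lb, O_x = 5017 lb, O_y = 973.9 lb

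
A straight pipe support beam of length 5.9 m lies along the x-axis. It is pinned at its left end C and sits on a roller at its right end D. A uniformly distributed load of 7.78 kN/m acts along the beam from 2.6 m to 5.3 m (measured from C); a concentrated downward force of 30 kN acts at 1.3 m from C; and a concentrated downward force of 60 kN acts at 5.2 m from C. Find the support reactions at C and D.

C_x = 0, C_y = 37.45 kN, D_y = 73.55 kN

Resultant of the distributed load: 7.78 × 2.7 = 21.006 kN at 3.95 m from C.
ΣM about C: D_y·5.9 − (7.78·2.7)·3.95 − 30·1.3 − 60·5.2 = 0 → D_y = 433.9737/5.9 = 73.5549 ≈ 73.55 kN.
ΣF_y = 0: C_y + 73.5549 − 7.78·2.7 − 30 − 60 = 0 → C_y = 37.45 kN.
ΣF_x = 0: no horizontal applied forces, so C_x = 0.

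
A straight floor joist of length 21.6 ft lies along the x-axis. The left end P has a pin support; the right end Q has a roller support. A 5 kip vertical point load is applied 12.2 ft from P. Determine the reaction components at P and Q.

P_x = 0, P_y = 2.176 kip, Q_y = 2.824 kip

Taking moments about P: Q_y·21.6 − 5·12.2 = 0 → Q_y = 61/21.6 = 2.82407 ≈ 2.824 kip.
ΣF_y = 0: P_y + 2.82407 − 5 = 0 → P_y = 2.176 kip.
ΣF_x = 0: no horizontal applied forces, so P_x = 0.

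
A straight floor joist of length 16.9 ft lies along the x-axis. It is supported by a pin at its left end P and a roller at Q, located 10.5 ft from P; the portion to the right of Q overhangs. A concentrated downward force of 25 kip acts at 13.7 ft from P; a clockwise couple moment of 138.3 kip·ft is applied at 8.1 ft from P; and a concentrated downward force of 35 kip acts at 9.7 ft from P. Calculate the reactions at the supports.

ΣM about P: Q_y·10.5 − 25·13.7 − 138.3 − 35·9.7 = 0 → Q_y = 820.3/10.5 = 78.1238 ≈ 78.12 kip.
ΣF_y = 0: P_y + 78.1238 − 25 − 35 = 0 → P_y = -18.12 kip.
ΣF_x = 0: no horizontal applied forces, so P_x = 0.

P_x = 0, P_y = -18.12 kip, Q_y = 78.12 kip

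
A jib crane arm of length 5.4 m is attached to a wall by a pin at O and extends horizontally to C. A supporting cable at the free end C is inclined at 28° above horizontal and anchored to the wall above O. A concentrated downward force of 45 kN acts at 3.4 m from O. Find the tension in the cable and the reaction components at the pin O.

T = 60.35 kN, O_x = 53.29 kN, O_y = 16.67 kN

ΣM about O: T·sin28°·5.4 − 45·3.4 = 0 → T = 153/(5.4·0.469472) = 60.3515 ≈ 60.35 kN.
ΣF_x = 0: O_x − T·cos28° = 0 → O_x = 60.3515 × 0.882948 = 53.29 kN.
ΣF_y = 0: O_y + T·sin28° − 45 = 0 → O_y = 45 − 60.3515 × 0.469472 = 16.67 kN.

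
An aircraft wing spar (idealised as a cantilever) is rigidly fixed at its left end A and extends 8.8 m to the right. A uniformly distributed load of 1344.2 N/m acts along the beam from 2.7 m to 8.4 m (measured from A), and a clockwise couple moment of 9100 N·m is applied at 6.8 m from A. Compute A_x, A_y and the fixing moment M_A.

Resultant of the distributed load: 1344.2 × 5.7 = 7661.94 N at 5.55 m from A.
ΣF_x = 0: A_x = 0.
ΣF_y = 0: A_y − 1344.2·5.7 = 0 → A_y = 7662 N.
ΣM about A: M_A − (1344.2·5.7)·5.55 − 9100 = 0 → M_A = 51620 N·m.

A_x = 0, A_y = 7662 N, M_A = 51620 N·m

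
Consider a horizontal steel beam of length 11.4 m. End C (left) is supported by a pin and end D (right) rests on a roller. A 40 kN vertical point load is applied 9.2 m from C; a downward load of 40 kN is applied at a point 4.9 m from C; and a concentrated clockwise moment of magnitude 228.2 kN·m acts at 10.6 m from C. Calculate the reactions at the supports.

ΣM about C: D_y·11.4 − 40·9.2 − 40·4.9 − 228.2 = 0 → D_y = 792.2/11.4 = 69.4912 ≈ 69.49 kN.
ΣF_y = 0: C_y + 69.4912 − 40 − 40 = 0 → C_y = 10.51 kN.
ΣF_x = 0: no horizontal applied forces, so C_x = 0.

C_x = 0, C_y = 10.51 kN, D_y = 69.49 kN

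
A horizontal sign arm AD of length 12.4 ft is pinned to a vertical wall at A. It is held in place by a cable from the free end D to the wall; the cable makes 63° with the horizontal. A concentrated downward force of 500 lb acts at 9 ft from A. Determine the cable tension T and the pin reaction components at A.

T = 407.3 lb, A_x = 184.9 lb, A_y = 137.1 lb

ΣM about A: T·sin63°·12.4 − 500·9 = 0 → T = 4500/(12.4·0.891007) = 407.296 ≈ 407.3 lb.
ΣF_x = 0: A_x − T·cos63° = 0 → A_x = 407.296 × 0.45399 = 184.9 lb.
ΣF_y = 0: A_y + T·sin63° − 500 = 0 → A_y = 500 − 407.296 × 0.891007 = 137.1 lb.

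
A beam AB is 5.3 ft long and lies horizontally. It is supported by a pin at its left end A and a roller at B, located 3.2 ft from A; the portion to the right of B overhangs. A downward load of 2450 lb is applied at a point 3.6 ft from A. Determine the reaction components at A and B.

Taking moments about A: B_y·3.2 − 2450·3.6 = 0 → B_y = 8820/3.2 = 2756.25 ≈ 2756 lb.
ΣF_y = 0: A_y + 2756.25 − 2450 = 0 → A_y = -306.2 lb.
ΣF_x = 0: no horizontal applied forces, so A_x = 0.

A_x = 0, A_y = -306.2 lb, B_y = 2756 lb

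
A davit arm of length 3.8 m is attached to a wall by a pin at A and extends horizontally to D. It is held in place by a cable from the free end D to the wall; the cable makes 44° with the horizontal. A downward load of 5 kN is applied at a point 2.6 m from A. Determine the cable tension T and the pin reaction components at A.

T = 4.925 kN, A_x = 3.543 kN, A_y = 1.579 kN

ΣM about A: T·sin44°·3.8 − 5·2.6 = 0 → T = 13/(3.8·0.694658) = 4.9248 ≈ 4.925 kN.
ΣF_x = 0: A_x − T·cos44° = 0 → A_x = 4.9248 × 0.71934 = 3.543 kN.
ΣF_y = 0: A_y + T·sin44° − 5 = 0 → A_y = 5 − 4.9248 × 0.694658 = 1.579 kN.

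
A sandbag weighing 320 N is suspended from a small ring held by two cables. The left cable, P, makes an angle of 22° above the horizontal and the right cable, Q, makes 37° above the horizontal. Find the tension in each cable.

T_P = 298.1 N, T_Q = 346.1 N

ΣF_x = 0: −T_P·cos22° + T_Q·cos37° = 0 → T_Q = 1.16096·T_P.
ΣF_y = 0: T_P·sin22° + T_Q·sin37° = 320.
Substitute: T_P·(0.374607 + 1.16096·0.601815) = 320 → T_P = 298.149 ≈ 298.1 N.
Then T_Q = 1.16096 × 298.149 = 346.1 N.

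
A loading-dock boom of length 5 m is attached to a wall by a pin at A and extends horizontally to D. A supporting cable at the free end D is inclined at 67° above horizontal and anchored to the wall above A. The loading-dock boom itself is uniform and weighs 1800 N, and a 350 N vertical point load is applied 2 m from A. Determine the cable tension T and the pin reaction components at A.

ΣM about A: T·sin67°·5 − 1800·2.5 − 350·2 = 0 → T = 5200/(5·0.920505) = 1129.81 ≈ 1130 N.
ΣF_x = 0: A_x − T·cos67° = 0 → A_x = 1129.81 × 0.390731 = 441.5 N.
ΣF_y = 0: A_y + T·sin67° − 1800 − 350 = 0 → A_y = 2150 − 1129.81 × 0.920505 = 1110 N.

T = 1130 N, A_x = 441.5 N, A_y = 1110 N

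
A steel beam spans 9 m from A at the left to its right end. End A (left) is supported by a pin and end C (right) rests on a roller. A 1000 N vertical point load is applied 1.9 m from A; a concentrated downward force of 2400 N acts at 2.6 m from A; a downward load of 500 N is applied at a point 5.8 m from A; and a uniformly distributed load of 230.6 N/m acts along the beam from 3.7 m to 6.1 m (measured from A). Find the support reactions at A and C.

A_x = 0, A_y = 2925 N, C_y = 1528 N

Resultant of the distributed load: 230.6 × 2.4 = 553.44 N at 4.9 m from A.
Taking moments about A: C_y·9 − 1000·1.9 − 2400·2.6 − 500·5.8 − (230.6·2.4)·4.9 = 0 → C_y = 13751.856/9 = 1527.98 ≈ 1528 N.
ΣF_y = 0: A_y + 1527.98 − 1000 − 2400 − 500 − 230.6·2.4 = 0 → A_y = 2925 N.
ΣF_x = 0: no horizontal applied forces, so A_x = 0.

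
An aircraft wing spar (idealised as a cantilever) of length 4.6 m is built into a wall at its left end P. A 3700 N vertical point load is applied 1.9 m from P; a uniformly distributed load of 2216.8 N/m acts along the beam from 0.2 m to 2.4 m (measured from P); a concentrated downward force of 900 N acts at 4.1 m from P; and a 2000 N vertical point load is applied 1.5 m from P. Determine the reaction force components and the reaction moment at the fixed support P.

Resultant of the distributed load: 2216.8 × 2.2 = 4876.96 N at 1.3 m from P.
ΣF_x = 0: P_x = 0.
ΣF_y = 0: P_y − 3700 − 2216.8·2.2 − 900 − 2000 = 0 → P_y = 11480 N.
ΣM about P: M_P − 3700·1.9 − (2216.8·2.2)·1.3 − 900·4.1 − 2000·1.5 = 0 → M_P = 20060 N·m.

P_x = 0, P_y = 11480 N, M_P = 20060 N·m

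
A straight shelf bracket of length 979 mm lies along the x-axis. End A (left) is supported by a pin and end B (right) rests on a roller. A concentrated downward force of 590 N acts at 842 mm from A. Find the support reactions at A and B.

A_x = 0, A_y = 82.56 N, B_y = 507.4 N

ΣM about A: B_y·979 − 590·842 = 0 → B_y = 496780/979 = 507.436 ≈ 507.4 N.
ΣF_y = 0: A_y + 507.436 − 590 = 0 → A_y = 82.56 N.
ΣF_x = 0: no horizontal applied forces, so A_x = 0.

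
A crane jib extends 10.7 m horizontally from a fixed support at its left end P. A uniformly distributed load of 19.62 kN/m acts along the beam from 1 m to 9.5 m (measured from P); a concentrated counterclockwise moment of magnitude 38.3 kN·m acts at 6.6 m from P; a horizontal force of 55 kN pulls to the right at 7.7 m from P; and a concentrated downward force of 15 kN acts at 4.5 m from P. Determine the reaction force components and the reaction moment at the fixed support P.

Resultant of the distributed load: 19.62 × 8.5 = 166.77 kN at 5.25 m from P.
ΣF_x = 0: P_x + 55 = 0 → P_x = -55.00 kN.
ΣF_y = 0: P_y − 19.62·8.5 − 15 = 0 → P_y = 181.8 kN.
ΣM about P: M_P − (19.62·8.5)·5.25 + 38.3 − 15·4.5 = 0 → M_P = 904.7 kN·m.

P_x = -55.00 kN, P_y = 181.8 kN, M_P = 904.7 kN·m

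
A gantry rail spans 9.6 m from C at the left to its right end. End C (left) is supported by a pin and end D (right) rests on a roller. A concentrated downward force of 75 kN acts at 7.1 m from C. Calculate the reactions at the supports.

C_x = 0, C_y = 19.53 kN, D_y = 55.47 kN

ΣM about C: D_y·9.6 − 75·7.1 = 0 → D_y = 532.5/9.6 = 55.4688 ≈ 55.47 kN.
ΣF_y = 0: C_y + 55.4688 − 75 = 0 → C_y = 19.53 kN.
ΣF_x = 0: no horizontal applied forces, so C_x = 0.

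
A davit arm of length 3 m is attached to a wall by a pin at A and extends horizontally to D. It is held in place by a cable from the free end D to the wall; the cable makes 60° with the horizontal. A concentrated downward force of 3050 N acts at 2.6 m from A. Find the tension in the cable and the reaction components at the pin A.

T = 3052 N, A_x = 1526 N, A_y = 406.7 N

ΣM about A: T·sin60°·3 − 3050·2.6 = 0 → T = 7930/(3·0.866025) = 3052.26 ≈ 3052 N.
ΣF_x = 0: A_x − T·cos60° = 0 → A_x = 3052.26 × 0.5 = 1526 N.
ΣF_y = 0: A_y + T·sin60° − 3050 = 0 → A_y = 3050 − 3052.26 × 0.866025 = 406.7 N.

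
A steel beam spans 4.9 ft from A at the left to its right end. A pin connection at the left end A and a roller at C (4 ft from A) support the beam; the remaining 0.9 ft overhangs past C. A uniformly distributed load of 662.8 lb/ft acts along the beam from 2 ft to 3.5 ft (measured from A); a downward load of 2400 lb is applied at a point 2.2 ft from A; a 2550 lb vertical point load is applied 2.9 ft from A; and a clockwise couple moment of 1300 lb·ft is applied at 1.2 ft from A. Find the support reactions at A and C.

A_x = 0, A_y = 1767 lb, C_y = 4177 lb

Resultant of the distributed load: 662.8 × 1.5 = 994.2 lb at 2.75 ft from A.
ΣM about A: C_y·4 − (662.8·1.5)·2.75 − 2400·2.2 − 2550·2.9 − 1300 = 0 → C_y = 16709.05/4 = 4177.26 ≈ 4177 lb.
ΣF_y = 0: A_y + 4177.26 − 662.8·1.5 − 2400 − 2550 = 0 → A_y = 1767 lb.
ΣF_x = 0: no horizontal applied forces, so A_x = 0.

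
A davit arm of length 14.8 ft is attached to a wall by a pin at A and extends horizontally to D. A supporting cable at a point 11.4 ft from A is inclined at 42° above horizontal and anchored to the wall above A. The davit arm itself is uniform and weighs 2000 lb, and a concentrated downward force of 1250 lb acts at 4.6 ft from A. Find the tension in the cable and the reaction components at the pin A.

T = 2694 lb, A_x = 2002 lb, A_y = 1447 lb

ΣM about A: T·sin42°·11.4 − 2000·7.4 − 1250·4.6 = 0 → T = 20550/(11.4·0.669131) = 2693.99 ≈ 2694 lb.
ΣF_x = 0: A_x − T·cos42° = 0 → A_x = 2693.99 × 0.743145 = 2002 lb.
ΣF_y = 0: A_y + T·sin42° − 2000 − 1250 = 0 → A_y = 3250 − 2693.99 × 0.669131 = 1447 lb.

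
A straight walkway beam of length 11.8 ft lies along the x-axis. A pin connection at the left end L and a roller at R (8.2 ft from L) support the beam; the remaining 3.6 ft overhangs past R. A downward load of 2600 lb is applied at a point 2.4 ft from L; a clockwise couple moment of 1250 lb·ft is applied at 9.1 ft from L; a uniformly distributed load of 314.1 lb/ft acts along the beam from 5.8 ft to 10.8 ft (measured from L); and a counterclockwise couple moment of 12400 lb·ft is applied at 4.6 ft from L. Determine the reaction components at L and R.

L_x = 0, L_y = 3180 lb, R_y = 990.9 lb

Resultant of the distributed load: 314.1 × 5 = 1570.5 lb at 8.3 ft from L.
Taking moments about L: R_y·8.2 − 2600·2.4 − 1250 − (314.1·5)·8.3 + 12400 = 0 → R_y = 8125.15/8.2 = 990.872 ≈ 990.9 lb.
ΣF_y = 0: L_y + 990.872 − 2600 − 314.1·5 = 0 → L_y = 3180 lb.
ΣF_x = 0: no horizontal applied forces, so L_x = 0.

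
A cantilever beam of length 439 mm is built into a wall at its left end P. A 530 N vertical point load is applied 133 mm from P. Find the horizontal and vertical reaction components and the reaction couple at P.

ΣF_x = 0: P_x = 0.
ΣF_y = 0: P_y − 530 = 0 → P_y = 530.0 N.
ΣM about P: M_P − 530·133 = 0 → M_P = 70490 N·mm.

P_x = 0, P_y = 530.0 N, M_P = 70490 N·mm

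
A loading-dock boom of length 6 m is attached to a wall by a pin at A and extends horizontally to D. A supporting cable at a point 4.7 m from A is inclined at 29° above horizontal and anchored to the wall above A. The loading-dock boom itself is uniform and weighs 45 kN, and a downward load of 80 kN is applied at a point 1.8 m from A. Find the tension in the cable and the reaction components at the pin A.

ΣM about A: T·sin29°·4.7 − 45·3 − 80·1.8 = 0 → T = 279/(4.7·0.48481) = 122.443 ≈ 122.4 kN.
ΣF_x = 0: A_x − T·cos29° = 0 → A_x = 122.443 × 0.87462 = 107.1 kN.
ΣF_y = 0: A_y + T·sin29° − 45 − 80 = 0 → A_y = 125 − 122.443 × 0.48481 = 65.64 kN.

T = 122.4 kN, A_x = 107.1 kN, A_y = 65.64 kN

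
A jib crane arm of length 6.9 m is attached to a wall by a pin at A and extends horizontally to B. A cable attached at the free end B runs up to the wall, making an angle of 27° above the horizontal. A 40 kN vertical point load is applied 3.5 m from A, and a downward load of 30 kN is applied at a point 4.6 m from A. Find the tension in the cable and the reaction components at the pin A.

T = 88.75 kN, A_x = 79.07 kN, A_y = 29.71 kN

ΣM about A: T·sin27°·6.9 − 40·3.5 − 30·4.6 = 0 → T = 278/(6.9·0.45399) = 88.7461 ≈ 88.75 kN.
ΣF_x = 0: A_x − T·cos27° = 0 → A_x = 88.7461 × 0.891007 = 79.07 kN.
ΣF_y = 0: A_y + T·sin27° − 40 − 30 = 0 → A_y = 70 − 88.7461 × 0.45399 = 29.71 kN.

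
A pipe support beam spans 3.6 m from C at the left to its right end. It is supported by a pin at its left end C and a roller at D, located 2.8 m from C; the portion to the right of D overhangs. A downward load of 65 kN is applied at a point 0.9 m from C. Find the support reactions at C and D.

C_x = 0, C_y = 44.11 kN, D_y = 20.89 kN

Taking moments about C: D_y·2.8 − 65·0.9 = 0 → D_y = 58.5/2.8 = 20.8929 ≈ 20.89 kN.
ΣF_y = 0: C_y + 20.8929 − 65 = 0 → C_y = 44.11 kN.
ΣF_x = 0: no horizontal applied forces, so C_x = 0.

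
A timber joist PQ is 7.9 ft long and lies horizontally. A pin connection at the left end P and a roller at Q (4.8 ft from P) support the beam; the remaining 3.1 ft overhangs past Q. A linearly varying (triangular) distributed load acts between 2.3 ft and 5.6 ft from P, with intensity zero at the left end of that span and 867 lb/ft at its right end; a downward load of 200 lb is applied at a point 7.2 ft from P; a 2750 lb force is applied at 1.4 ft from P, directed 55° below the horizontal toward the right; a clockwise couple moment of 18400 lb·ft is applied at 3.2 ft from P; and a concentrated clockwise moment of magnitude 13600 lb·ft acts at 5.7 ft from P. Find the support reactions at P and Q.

Resultant of the triangular load: ½ × 867 × 3.3 = 1430.55 lb, acting at 4.5 ft from P (one-third of the span from the peak).
ΣM about P: Q_y·4.8 − (½·867·3.3)·4.5 − 200·7.2 − 2750·sin55°·1.4 − 18400 − 13600 = 0 → Q_y = 43031.2/4.8 = 8964.83 ≈ 8965 lb.
ΣF_y = 0: P_y + 8964.83 − ½·867·3.3 − 200 − 2750·sin55° = 0 → P_y = -5082 lb.
ΣF_x = 0: P_x + 2750·cos55° = 0 → P_x = -1577 lb.

P_x = -1577 lb, P_y = -5082 lb, Q_y = 8965 lb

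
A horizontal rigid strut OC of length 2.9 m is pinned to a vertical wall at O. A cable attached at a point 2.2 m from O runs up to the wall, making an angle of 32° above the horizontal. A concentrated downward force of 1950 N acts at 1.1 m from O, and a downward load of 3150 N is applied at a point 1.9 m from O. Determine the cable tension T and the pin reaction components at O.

T = 6974 N, O_x = 5914 N, O_y = 1405 N

ΣM about O: T·sin32°·2.2 − 1950·1.1 − 3150·1.9 = 0 → T = 8130/(2.2·0.529919) = 6973.62 ≈ 6974 N.
ΣF_x = 0: O_x − T·cos32° = 0 → O_x = 6973.62 × 0.848048 = 5914 N.
ΣF_y = 0: O_y + T·sin32° − 1950 − 3150 = 0 → O_y = 5100 − 6973.62 × 0.529919 = 1405 N.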